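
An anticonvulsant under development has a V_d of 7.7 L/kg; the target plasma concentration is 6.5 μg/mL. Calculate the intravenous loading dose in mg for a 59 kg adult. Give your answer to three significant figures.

Vd = 7.7 L/kg × 59 kg = 454.3 L
The loading dose fills Vd to the target concentration.
LD = Vd × C = 454.3 × 6.500 = 2953 mg

2950 mg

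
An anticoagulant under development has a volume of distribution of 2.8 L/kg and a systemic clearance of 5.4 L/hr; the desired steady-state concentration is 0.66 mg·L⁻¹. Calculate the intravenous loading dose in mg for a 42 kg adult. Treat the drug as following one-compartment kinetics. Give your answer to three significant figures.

Vd = 2.8 L/kg × 42 kg = 117.6 L
LD = Vd × C = 117.6 × 0.6600 = 77.62 mg

77.6 mg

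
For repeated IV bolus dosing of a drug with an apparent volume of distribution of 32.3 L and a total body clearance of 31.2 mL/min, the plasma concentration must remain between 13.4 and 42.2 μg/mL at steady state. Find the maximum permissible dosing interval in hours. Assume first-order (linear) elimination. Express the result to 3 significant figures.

19.8 h

CL = 31.2 mL/min × 60/1000 = 1.872 L/h
k = CL / Vd = 1.872 / 32.30 = 0.05796 h⁻¹
Between IV bolus doses, concentration decays as C = C₀·e^(−kτ), so C_peak/C_trough = e^(kτ).
τ_max = ln(C_peak/C_trough) / k = ln(42.2/13.4) / 0.05796 = 1.147 / 0.05796 = 19.79 h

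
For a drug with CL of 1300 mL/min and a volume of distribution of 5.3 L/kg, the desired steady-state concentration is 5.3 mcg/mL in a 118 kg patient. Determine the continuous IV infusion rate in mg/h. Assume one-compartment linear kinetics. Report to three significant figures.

Convert clearance: 1300 mL/min × 60 min/h ÷ 1000 mL/L = 78.00 L/h
Infusion rate = CL · Css = 78.00 L/h × 5.3 mg/L = 413.4 mg/h

413 mg/h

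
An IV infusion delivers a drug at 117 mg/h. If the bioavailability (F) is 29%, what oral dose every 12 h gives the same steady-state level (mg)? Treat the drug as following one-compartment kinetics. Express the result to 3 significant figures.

4840 mg

To maintain the same Css, the systemic dosing rate must be unchanged: F·D/τ = infusion rate.
D = rate × τ / F = 117 × 12 / 0.29 = 4841 mg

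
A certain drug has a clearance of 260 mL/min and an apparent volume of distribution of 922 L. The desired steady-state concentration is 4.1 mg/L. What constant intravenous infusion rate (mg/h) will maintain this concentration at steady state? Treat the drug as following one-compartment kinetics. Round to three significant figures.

CL = 260 mL/min × 60/1000 = 15.60 L/h
Infusion rate = CL · Css = 15.60 L/h × 4.1 mg/L = 63.96 mg/h

64.0 mg/h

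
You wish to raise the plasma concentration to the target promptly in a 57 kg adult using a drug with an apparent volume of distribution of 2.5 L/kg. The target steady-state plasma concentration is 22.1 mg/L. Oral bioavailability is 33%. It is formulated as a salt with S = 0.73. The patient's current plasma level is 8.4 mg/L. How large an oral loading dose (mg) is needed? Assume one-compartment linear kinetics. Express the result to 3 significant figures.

8100 mg

Total Vd = 2.5 × 57 = 142.5 L
The loading dose fills Vd to the target concentration.
Concentration deficit ΔC = 22.1 − 8.4 = 13.70 mg/L
LD = Vd × ΔC / F / S = 142.5 × 13.70 / 0.33 / 0.73 = 8104 mg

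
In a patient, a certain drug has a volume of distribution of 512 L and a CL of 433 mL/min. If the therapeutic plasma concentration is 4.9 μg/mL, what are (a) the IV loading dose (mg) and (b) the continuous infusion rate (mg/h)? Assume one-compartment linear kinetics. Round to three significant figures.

Loading: fill Vd to C_target → 512.0 L × 4.9 mg/L = 2509 mg
CL = 433 mL/min × 60/1000 = 25.98 L/h
Infusion rate = 25.98 L/h × 4.9 mg/L = 127.3 mg/h

(a) 2510 mg; (b) 127 mg/h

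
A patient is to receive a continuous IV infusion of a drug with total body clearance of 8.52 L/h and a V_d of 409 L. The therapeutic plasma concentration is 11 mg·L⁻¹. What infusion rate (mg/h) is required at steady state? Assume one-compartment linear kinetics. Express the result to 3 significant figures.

Rate = CL × Css = 8.520 × 11 = 93.72 mg/h

93.7 mg/h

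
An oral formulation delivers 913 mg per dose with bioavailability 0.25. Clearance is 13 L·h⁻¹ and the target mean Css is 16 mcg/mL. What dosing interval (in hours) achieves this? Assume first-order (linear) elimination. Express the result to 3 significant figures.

F·D/τ = CL·Css → τ = F·D / (CL·Css).
τ = 0.25 × 913 / (13 × 16) = 1.097 h

1.10 h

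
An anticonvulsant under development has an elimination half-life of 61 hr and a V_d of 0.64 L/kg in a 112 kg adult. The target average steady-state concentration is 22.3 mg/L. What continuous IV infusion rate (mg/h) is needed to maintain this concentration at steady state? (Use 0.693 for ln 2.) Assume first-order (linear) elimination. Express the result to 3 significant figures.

18.2 mg/h

Total Vd = 0.64 × 112 = 71.68 L
CL = 0.693 × Vd / t½ = 0.693 × 71.68 / 61 = 0.8143 L/h
Infusion rate = CL × Css = 0.8143 × 22.3 = 18.16 mg/h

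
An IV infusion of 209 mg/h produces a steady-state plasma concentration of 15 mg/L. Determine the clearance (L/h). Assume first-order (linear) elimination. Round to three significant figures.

At steady state, infusion rate = CL × Css, so CL = rate / Css.
CL = 209 / 15 = 13.93 L/h

13.9 L/h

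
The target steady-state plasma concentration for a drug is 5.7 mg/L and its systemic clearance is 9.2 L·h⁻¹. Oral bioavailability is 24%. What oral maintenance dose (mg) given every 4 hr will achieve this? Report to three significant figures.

D = CL × Css × τ / F = 9.200 × 5.7 × 4 / 0.24 = 874.0 mg

874 mg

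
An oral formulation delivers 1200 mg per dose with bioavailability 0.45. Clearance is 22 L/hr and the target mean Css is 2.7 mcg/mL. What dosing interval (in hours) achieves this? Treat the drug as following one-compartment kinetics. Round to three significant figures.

F·D/τ = CL·Css → τ = F·D / (CL·Css).
τ = 0.45 × 1200 / (22 × 2.7) = 9.091 h

9.09 h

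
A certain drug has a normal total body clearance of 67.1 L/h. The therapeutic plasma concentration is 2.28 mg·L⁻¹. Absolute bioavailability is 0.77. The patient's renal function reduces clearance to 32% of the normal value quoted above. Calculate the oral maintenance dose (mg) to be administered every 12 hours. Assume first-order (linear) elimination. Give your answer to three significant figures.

Patient clearance = 0.32 × 67.10 = 21.47 L/h
D = CL × Css × τ / F = 21.47 × 2.28 × 12 / 0.77 = 762.9 mg

763 mg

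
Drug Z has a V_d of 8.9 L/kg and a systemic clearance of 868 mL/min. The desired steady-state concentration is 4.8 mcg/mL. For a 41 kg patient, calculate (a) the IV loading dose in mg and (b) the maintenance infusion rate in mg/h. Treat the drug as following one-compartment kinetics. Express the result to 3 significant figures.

Vd = 8.9 L/kg × 41 kg = 364.9 L
Loading: fill Vd to C_target → 364.9 L × 4.8 mg/L = 1752 mg
CL = 868 mL/min × 60/1000 = 52.08 L/h
Maintenance: replace elimination → rate = CL × Css = 52.08 × 4.8 = 250.0 mg/h

(a) 1750 mg; (b) 250 mg/h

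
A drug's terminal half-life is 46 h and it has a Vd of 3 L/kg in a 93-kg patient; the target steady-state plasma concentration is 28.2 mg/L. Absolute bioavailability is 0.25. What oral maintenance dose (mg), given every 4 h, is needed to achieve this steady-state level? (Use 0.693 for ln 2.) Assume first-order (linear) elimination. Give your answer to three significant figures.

1900 mg

Total Vd = 3 × 93 = 279.0 L
CL = 0.693 × Vd / t½ = 0.693 × 279.0 / 46 = 4.203 L/h
D = CL × Css × τ / F = 4.203 × 28.2 × 4 / 0.25 = 1896 mg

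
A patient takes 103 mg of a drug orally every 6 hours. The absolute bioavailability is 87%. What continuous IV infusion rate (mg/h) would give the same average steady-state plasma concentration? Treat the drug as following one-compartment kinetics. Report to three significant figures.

14.9 mg/h

Equivalent systemic input: infusion rate = F·D/τ.
Rate = 0.87 × 103 / 6 = 14.94 mg/h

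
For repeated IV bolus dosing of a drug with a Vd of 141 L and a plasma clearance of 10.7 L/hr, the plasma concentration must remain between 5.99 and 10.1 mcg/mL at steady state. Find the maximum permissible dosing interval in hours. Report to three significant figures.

6.88 h

k = CL / Vd = 10.70 / 141.0 = 0.07589 h⁻¹
Between IV bolus doses, concentration decays as C = C₀·e^(−kτ), so C_peak/C_trough = e^(kτ).
τ_max = ln(C_peak/C_trough) / k = ln(10.1/5.99) / 0.07589 = 0.5224 / 0.07589 = 6.884 h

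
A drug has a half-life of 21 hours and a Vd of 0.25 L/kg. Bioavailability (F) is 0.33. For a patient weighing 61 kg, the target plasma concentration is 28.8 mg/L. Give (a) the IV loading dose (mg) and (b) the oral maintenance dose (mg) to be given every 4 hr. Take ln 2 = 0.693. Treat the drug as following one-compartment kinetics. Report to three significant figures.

Vd = 0.25 L/kg × 61 kg = 15.25 L
LD = Vd × C = 15.25 × 28.8 = 439.2 mg
CL = 0.693 × Vd / t½ = 0.693 × 15.25 / 21 = 0.5033 L/h
D = CL × Css × τ / F = 0.5033 × 28.8 × 4 / 0.33 = 175.7 mg

(a) 439 mg; (b) 176 mg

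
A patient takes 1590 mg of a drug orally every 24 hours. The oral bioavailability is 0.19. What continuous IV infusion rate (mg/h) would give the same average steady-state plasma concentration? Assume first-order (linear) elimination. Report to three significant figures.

Equivalent systemic input: infusion rate = F·D/τ.
Rate = 0.19 × 1590 / 24 = 12.59 mg/h

12.6 mg/h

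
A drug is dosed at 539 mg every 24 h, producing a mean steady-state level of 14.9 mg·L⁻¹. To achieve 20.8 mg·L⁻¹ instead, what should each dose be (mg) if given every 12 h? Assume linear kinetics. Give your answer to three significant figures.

376 mg

With linear kinetics, Css is proportional to dose rate (D/τ) at fixed clearance.
D₂ = D₁ × (Css,target / Css,current) × (τ₂/τ₁) = 539 × (20.8/14.9) × (12/24) = 376.2 mg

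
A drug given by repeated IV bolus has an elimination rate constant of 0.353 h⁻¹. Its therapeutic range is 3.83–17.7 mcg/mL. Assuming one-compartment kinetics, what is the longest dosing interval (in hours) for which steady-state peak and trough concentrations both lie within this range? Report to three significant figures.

Between IV bolus doses, concentration decays as C = C₀·e^(−kτ), so C_peak/C_trough = e^(kτ).
τ_max = ln(C_peak/C_trough) / k = ln(17.7/3.83) / 0.3530 = 1.531 / 0.3530 = 4.337 h

4.34 h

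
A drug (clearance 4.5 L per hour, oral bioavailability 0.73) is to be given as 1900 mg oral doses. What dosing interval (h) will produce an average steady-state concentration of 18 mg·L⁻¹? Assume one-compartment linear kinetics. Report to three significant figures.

17.1 h

F·D/τ = CL·Css → τ = F·D / (CL·Css).
τ = 0.73 × 1900 / (4.5 × 18) = 17.12 h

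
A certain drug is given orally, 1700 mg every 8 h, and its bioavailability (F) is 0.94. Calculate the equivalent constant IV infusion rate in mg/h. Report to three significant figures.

Equivalent systemic input: infusion rate = F·D/τ.
Rate = 0.94 × 1700 / 8 = 199.8 mg/h

200 mg/h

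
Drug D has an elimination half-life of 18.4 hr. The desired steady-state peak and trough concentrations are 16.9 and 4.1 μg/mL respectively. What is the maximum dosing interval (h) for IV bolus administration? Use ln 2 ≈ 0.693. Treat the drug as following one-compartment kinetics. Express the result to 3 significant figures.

k = 0.693 / t½ = 0.693 / 18.4 = 0.03766 h⁻¹
Between IV bolus doses, concentration decays as C = C₀·e^(−kτ), so C_peak/C_trough = e^(kτ).
τ_max = ln(C_peak/C_trough) / k = ln(16.9/4.1) / 0.03766 = 1.416 / 0.03766 = 37.60 h

37.6 h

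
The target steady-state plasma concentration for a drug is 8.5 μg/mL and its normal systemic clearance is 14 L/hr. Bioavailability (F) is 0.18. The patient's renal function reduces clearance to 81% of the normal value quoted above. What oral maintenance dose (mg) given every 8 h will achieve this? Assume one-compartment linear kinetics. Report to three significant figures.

4280 mg

Patient clearance = 0.81 × 14.00 = 11.34 L/h
D = CL × Css × τ / F = 11.34 × 8.5 × 8 / 0.18 = 4284 mg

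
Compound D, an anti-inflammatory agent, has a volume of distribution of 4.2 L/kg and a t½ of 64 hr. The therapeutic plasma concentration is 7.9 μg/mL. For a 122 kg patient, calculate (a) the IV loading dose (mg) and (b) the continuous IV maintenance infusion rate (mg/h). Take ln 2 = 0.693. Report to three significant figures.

Vd = 4.2 L/kg × 122 kg = 512.4 L
LD = Vd × C = 512.4 × 7.9 = 4048 mg
CL = 0.693 × Vd / t½ = 0.693 × 512.4 / 64 = 5.548 L/h
Infusion rate = CL × Css = 5.548 × 7.9 = 43.83 mg/h

(a) 4050 mg; (b) 43.8 mg/h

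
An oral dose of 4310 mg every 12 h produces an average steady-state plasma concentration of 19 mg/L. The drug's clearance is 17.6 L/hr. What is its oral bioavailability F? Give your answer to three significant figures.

F·D/τ = CL·Css at steady state → F = CL·Css·τ / D.
F = 17.6 × 19 × 12 / 4310 = 0.931

0.931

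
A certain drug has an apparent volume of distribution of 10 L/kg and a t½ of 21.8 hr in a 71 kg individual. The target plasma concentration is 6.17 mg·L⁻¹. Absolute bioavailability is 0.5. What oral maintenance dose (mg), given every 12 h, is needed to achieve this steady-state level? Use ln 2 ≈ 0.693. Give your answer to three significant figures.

3340 mg

Vd = 10 L/kg × 71 kg = 710.0 L
CL = ln 2 · Vd / t½ = 0.693 × 710.0 / 21.8 = 22.57 L/h
D = CL × Css × τ / F = 22.57 × 6.17 × 12 / 0.5 = 3342 mg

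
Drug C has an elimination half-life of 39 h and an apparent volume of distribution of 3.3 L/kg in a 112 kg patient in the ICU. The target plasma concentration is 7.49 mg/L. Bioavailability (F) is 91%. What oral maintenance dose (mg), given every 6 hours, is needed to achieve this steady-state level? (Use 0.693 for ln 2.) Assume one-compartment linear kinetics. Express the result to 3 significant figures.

324 mg

Vd(total) = 112 kg × 3.3 L/kg = 369.6 L
k = 0.693/39 = 0.01777 h⁻¹, so CL = k·Vd = 0.01777 × 369.6 = 6.568 L/h
D = CL × Css × τ / F = 6.568 × 7.49 × 6 / 0.91 = 324.4 mg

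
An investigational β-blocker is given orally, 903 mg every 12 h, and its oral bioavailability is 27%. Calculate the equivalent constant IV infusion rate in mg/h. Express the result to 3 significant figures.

20.3 mg/h

Equivalent systemic input: infusion rate = F·D/τ.
Rate = 0.27 × 903 / 12 = 20.32 mg/h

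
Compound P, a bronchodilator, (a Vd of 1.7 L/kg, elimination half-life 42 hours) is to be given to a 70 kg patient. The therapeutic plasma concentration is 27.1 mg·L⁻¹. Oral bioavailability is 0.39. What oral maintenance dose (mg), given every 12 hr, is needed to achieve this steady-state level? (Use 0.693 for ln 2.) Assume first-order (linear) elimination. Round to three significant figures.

1640 mg

Vd = 1.7 L/kg × 70 kg = 119.0 L
CL = 0.693 × Vd / t½ = 0.693 × 119.0 / 42 = 1.964 L/h
D = CL × Css × τ / F = 1.964 × 27.1 × 12 / 0.39 = 1638 mg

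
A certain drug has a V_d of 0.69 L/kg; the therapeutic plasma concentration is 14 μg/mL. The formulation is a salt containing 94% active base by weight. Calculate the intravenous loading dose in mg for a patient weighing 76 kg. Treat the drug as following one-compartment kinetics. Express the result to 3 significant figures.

781 mg

Vd = 0.69 L/kg × 76 kg = 52.44 L
LD = Vd × C / S = 52.44 × 14.00 / 0.94 = 781.0 mg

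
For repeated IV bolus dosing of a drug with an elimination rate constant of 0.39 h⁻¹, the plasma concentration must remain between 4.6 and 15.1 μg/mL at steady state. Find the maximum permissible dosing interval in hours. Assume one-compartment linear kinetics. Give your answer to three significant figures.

Between IV bolus doses, concentration decays as C = C₀·e^(−kτ), so C_peak/C_trough = e^(kτ).
τ_max = ln(C_peak/C_trough) / k = ln(15.1/4.6) / 0.3900 = 1.189 / 0.3900 = 3.049 h

3.05 h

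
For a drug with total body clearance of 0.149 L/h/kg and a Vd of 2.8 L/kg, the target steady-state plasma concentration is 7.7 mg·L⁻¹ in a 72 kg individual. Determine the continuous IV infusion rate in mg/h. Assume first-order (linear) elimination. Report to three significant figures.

82.6 mg/h

CL = 0.149 L/h/kg × 72 kg = 10.73 L/h
Rate = CL × Css = 10.73 × 7.7 = 82.62 mg/h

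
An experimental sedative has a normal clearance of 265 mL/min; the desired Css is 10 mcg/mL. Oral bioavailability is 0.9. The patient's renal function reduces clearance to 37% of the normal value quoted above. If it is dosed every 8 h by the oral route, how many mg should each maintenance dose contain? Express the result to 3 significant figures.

CL = 265 mL/min = 265 × 0.06 = 15.90 L/h
Patient clearance = 0.37 × 15.90 = 5.883 L/h
D = CL × Css × τ / F = 5.883 × 10 × 8 / 0.9 = 522.9 mg

523 mg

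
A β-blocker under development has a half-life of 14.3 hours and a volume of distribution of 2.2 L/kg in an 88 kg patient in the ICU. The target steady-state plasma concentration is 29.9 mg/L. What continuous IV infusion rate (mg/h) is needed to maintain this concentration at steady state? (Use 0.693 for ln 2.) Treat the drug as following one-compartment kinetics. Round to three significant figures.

281 mg/h

Vd(total) = 88 kg × 2.2 L/kg = 193.6 L
k = 0.693/14.3 = 0.04846 h⁻¹, so CL = k·Vd = 0.04846 × 193.6 = 9.382 L/h
Infusion rate = CL × Css = 9.382 × 29.9 = 280.5 mg/h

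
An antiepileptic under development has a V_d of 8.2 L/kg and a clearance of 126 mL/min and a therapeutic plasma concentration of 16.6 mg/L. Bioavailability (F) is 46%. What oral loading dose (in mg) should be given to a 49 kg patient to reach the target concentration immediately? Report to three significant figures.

14500 mg

Vd(total) = 49 kg × 8.2 L/kg = 401.8 L
Loading dose depends on Vd (not clearance): it fills the distribution volume.
LD = Vd × C / F = 401.8 × 16.60 / 0.46 = 14500 mg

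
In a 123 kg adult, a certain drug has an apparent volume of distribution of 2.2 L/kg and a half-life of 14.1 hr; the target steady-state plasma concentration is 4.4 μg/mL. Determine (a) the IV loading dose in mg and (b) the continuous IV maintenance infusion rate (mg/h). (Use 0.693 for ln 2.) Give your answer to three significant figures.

Vd(total) = 123 kg × 2.2 L/kg = 270.6 L
LD = Vd × C = 270.6 × 4.4 = 1191 mg
CL = 0.693 × Vd / t½ = 0.693 × 270.6 / 14.1 = 13.30 L/h
Infusion rate = CL × Css = 13.30 × 4.4 = 58.52 mg/h

(a) 1190 mg; (b) 58.5 mg/h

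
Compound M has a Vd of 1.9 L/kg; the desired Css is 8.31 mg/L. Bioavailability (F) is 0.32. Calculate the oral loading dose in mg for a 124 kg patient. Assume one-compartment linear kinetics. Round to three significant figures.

Total Vd = 1.9 × 124 = 235.6 L
LD = Vd × C / F = 235.6 × 8.310 / 0.32 = 6118 mg

6120 mg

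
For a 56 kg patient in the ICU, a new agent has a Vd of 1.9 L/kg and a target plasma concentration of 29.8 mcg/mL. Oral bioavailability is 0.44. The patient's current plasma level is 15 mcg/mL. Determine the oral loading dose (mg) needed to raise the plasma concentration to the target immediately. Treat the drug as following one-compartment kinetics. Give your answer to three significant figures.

3580 mg

Vd(total) = 56 kg × 1.9 L/kg = 106.4 L
Concentration deficit ΔC = 29.8 − 15 = 14.80 mg/L
LD = Vd × ΔC / F = 106.4 × 14.80 / 0.44 = 3579 mg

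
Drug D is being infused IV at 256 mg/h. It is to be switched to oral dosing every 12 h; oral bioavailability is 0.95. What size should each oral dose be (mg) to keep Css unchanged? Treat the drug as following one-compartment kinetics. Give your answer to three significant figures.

3230 mg

To maintain the same Css, the systemic dosing rate must be unchanged: F·D/τ = infusion rate.
D = rate × τ / F = 256 × 12 / 0.95 = 3234 mg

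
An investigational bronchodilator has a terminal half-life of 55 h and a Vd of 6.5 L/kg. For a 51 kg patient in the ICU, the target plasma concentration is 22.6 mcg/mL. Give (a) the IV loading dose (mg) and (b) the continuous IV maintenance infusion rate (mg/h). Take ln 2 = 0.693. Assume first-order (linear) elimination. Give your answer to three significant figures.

(a) 7490 mg; (b) 94.4 mg/h

Vd = 6.5 L/kg × 51 kg = 331.5 L
LD = Vd × C = 331.5 × 22.6 = 7492 mg
CL = 0.693 × Vd / t½ = 0.693 × 331.5 / 55 = 4.177 L/h
Infusion rate = CL × Css = 4.177 × 22.6 = 94.40 mg/h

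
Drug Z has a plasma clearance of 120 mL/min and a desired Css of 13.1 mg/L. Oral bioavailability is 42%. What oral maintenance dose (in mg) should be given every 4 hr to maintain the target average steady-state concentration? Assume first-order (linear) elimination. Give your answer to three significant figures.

898 mg

CL = 120 mL/min × 60/1000 = 7.200 L/h
D = CL × Css × τ / F = 7.200 × 13.1 × 4 / 0.42 = 898.3 mg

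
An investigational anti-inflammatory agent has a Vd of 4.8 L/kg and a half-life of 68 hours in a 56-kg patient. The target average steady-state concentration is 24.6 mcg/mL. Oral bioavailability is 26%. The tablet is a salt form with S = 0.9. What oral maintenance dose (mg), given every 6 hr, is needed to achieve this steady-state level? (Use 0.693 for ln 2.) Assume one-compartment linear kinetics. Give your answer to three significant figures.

1730 mg

Total Vd = 4.8 × 56 = 268.8 L
CL = 0.693 × Vd / t½ = 0.693 × 268.8 / 68 = 2.739 L/h
D = CL × Css × τ / F / S = 2.739 × 24.6 × 6 / 0.26 / 0.9 = 1728 mg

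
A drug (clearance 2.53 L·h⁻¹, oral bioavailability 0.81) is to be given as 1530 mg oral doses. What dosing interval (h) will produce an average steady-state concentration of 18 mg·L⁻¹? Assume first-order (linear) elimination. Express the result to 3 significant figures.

27.2 h

F·D/τ = CL·Css → τ = F·D / (CL·Css).
τ = 0.81 × 1530 / (2.53 × 18) = 27.21 h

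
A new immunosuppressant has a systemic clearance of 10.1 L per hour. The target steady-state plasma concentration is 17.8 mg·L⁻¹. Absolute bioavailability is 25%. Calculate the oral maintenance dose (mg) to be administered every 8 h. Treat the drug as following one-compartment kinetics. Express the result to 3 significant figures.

5750 mg

At steady state, dose per interval replaces the amount cleared in that interval: F·D/τ = CL·Css.
D = CL × Css × τ / F = 10.10 × 17.8 × 8 / 0.25 = 5753 mg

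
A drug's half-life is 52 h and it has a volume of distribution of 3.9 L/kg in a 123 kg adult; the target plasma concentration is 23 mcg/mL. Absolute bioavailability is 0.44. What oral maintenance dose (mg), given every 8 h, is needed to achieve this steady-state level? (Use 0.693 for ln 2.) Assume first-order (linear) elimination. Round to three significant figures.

Total Vd = 3.9 × 123 = 479.7 L
CL = ln 2 · Vd / t½ = 0.693 × 479.7 / 52 = 6.393 L/h
D = CL × Css × τ / F = 6.393 × 23 × 8 / 0.44 = 2673 mg

2670 mg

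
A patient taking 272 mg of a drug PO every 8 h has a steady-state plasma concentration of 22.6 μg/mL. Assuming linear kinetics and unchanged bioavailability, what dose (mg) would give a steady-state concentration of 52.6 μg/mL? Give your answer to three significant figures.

With linear kinetics, Css is proportional to dose rate (D/τ) at fixed clearance.
D₂ = D₁ × (Css,target / Css,current) = 272 × 52.6/22.6 = 633.1 mg

633 mg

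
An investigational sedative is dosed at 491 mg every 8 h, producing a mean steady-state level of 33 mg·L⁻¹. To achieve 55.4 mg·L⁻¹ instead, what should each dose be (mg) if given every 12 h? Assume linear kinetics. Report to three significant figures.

1240 mg

For first-order elimination, Css ∝ F·D/(CL·τ); F and CL are unchanged, so Css ∝ D/τ.
D₂ = D₁ × (Css,target / Css,current) × (τ₂/τ₁) = 491 × (55.4/33) × (12/8) = 1236 mg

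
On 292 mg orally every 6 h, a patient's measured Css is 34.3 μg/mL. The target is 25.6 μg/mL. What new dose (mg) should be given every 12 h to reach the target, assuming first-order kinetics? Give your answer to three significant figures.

With linear kinetics, Css is proportional to dose rate (D/τ) at fixed clearance.
D₂ = D₁ × (Css,target / Css,current) × (τ₂/τ₁) = 292 × (25.6/34.3) × (12/6) = 435.9 mg

436 mg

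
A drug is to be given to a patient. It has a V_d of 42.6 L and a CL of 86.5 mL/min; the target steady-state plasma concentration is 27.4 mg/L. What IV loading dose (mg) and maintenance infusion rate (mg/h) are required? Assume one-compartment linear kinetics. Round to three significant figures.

(a) 1170 mg; (b) 142 mg/h

LD = Vd · C_target = 42.60 × 27.4 = 1167 mg
CL = 86.5 mL/min × 60/1000 = 5.190 L/h
Maintenance infusion rate = CL × Css = 5.190 × 27.4 = 142.2 mg/h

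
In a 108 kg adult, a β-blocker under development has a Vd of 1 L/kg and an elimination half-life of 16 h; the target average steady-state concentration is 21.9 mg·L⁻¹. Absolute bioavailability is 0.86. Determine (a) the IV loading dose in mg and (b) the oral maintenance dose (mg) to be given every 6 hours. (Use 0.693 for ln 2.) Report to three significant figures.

(a) 2370 mg; (b) 715 mg

Vd(total) = 108 kg × 1 L/kg = 108.0 L
LD = Vd × C = 108.0 × 21.9 = 2365 mg
CL = 0.693 × Vd / t½ = 0.693 × 108.0 / 16 = 4.678 L/h
D = CL × Css × τ / F = 4.678 × 21.9 × 6 / 0.86 = 714.8 mg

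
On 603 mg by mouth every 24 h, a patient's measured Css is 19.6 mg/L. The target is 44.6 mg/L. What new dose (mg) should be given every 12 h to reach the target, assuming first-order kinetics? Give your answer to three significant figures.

686 mg

For first-order elimination, Css ∝ F·D/(CL·τ); F and CL are unchanged, so Css ∝ D/τ.
D₂ = D₁ × (Css,target / Css,current) × (τ₂/τ₁) = 603 × (44.6/19.6) × (12/24) = 686.1 mg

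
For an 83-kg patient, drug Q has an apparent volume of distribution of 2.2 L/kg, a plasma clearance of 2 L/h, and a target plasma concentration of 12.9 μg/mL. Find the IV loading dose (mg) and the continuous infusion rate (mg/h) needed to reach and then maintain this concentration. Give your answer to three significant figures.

(a) 2360 mg; (b) 25.8 mg/h

Total Vd = 2.2 × 83 = 182.6 L
Loading: fill Vd to C_target → 182.6 L × 12.9 mg/L = 2356 mg
Maintenance: replace elimination → rate = CL × Css = 2.000 × 12.9 = 25.80 mg/h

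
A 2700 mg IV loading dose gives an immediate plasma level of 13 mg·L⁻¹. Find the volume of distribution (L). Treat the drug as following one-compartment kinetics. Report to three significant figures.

208 L

Immediately after an IV bolus, C₀ = Dose / Vd, so Vd = Dose / C₀.
Vd = 2700 / 13 = 207.7 L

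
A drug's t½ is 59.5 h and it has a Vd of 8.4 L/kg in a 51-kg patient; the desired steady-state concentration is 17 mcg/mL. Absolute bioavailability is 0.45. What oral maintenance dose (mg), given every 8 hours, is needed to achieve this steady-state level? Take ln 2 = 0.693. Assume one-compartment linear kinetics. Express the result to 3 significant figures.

Total Vd = 8.4 × 51 = 428.4 L
CL = ln 2 · Vd / t½ = 0.693 × 428.4 / 59.5 = 4.990 L/h
D = CL × Css × τ / F = 4.990 × 17 × 8 / 0.45 = 1508 mg

1510 mg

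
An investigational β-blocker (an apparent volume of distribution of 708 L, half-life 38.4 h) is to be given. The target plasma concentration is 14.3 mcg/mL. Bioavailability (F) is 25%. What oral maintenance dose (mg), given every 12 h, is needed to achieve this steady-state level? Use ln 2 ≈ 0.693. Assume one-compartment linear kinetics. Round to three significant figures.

CL = 0.693 × Vd / t½ = 0.693 × 708.0 / 38.4 = 12.78 L/h
D = CL × Css × τ / F = 12.78 × 14.3 × 12 / 0.25 = 8772 mg

8770 mg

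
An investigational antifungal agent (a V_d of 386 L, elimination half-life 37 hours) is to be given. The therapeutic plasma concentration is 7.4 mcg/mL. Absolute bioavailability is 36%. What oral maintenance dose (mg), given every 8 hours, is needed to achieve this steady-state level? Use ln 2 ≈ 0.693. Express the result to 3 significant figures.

1190 mg

CL = ln 2 · Vd / t½ = 0.693 × 386.0 / 37 = 7.230 L/h
D = CL × Css × τ / F = 7.230 × 7.4 × 8 / 0.36 = 1189 mg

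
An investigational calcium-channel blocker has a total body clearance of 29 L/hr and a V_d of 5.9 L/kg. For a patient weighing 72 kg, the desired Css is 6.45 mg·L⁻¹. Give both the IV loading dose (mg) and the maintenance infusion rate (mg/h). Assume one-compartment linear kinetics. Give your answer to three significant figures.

(a) 2740 mg; (b) 187 mg/h

Vd = 5.9 L/kg × 72 kg = 424.8 L
LD = Vd · C_target = 424.8 × 6.45 = 2740 mg
Maintenance infusion rate = CL × Css = 29.00 × 6.45 = 187.1 mg/h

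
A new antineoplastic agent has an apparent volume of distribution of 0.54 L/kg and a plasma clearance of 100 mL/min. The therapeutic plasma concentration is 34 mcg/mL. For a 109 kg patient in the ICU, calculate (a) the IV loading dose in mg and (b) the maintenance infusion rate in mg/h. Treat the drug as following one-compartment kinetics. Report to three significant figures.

Vd = 0.54 L/kg × 109 kg = 58.86 L
Loading dose = Vd × C = 58.86 × 34 = 2001 mg
Convert clearance: 100 mL/min × 60 min/h ÷ 1000 mL/L = 6.000 L/h
Infusion rate = 6.000 L/h × 34 mg/L = 204.0 mg/h

(a) 2000 mg; (b) 204 mg/h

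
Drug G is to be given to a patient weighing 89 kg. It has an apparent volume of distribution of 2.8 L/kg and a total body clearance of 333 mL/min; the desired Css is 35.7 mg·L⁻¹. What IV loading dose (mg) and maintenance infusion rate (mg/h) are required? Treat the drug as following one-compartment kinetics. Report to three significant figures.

Vd = 2.8 L/kg × 89 kg = 249.2 L
Loading: fill Vd to C_target → 249.2 L × 35.7 mg/L = 8896 mg
CL = 333 mL/min = 333 × 0.06 = 19.98 L/h
Maintenance infusion rate = CL × Css = 19.98 × 35.7 = 713.3 mg/h

(a) 8900 mg; (b) 713 mg/h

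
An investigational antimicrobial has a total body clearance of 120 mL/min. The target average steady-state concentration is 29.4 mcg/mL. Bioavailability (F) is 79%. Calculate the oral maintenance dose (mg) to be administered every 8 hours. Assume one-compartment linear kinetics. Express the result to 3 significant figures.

Convert clearance: 120 mL/min × 60 min/h ÷ 1000 mL/L = 7.200 L/h
D = CL × Css × τ / F = 7.200 × 29.4 × 8 / 0.79 = 2144 mg

2140 mg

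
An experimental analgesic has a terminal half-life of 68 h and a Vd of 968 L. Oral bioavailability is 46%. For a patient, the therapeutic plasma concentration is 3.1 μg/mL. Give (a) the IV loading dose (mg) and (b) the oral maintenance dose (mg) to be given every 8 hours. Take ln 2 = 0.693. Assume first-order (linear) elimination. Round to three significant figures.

(a) 3000 mg; (b) 532 mg

LD = Vd × C = 968.0 × 3.1 = 3001 mg
CL = 0.693 × Vd / t½ = 0.693 × 968.0 / 68 = 9.865 L/h
D = CL × Css × τ / F = 9.865 × 3.1 × 8 / 0.46 = 531.9 mg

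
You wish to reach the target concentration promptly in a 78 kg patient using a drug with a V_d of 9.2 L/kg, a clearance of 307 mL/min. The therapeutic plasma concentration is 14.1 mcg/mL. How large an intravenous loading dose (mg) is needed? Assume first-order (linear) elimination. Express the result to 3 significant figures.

Vd = 9.2 L/kg × 78 kg = 717.6 L
LD = Vd × C = 717.6 × 14.10 = 10120 mg

10100 mg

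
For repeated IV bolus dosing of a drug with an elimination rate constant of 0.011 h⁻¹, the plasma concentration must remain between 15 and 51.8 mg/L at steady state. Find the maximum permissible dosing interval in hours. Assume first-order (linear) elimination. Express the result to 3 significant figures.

113 h

Between IV bolus doses, concentration decays as C = C₀·e^(−kτ), so C_peak/C_trough = e^(kτ).
τ_max = ln(C_peak/C_trough) / k = ln(51.8/15) / 0.01100 = 1.239 / 0.01100 = 112.6 h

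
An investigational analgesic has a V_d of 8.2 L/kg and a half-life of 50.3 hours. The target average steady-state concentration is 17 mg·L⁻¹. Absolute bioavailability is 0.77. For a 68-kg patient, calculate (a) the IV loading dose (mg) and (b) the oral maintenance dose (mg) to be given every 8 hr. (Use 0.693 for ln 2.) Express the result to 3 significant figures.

Vd = 8.2 L/kg × 68 kg = 557.6 L
LD = Vd × C = 557.6 × 17 = 9479 mg
CL = 0.693 × Vd / t½ = 0.693 × 557.6 / 50.3 = 7.682 L/h
D = CL × Css × τ / F = 7.682 × 17 × 8 / 0.77 = 1357 mg

(a) 9480 mg; (b) 1360 mg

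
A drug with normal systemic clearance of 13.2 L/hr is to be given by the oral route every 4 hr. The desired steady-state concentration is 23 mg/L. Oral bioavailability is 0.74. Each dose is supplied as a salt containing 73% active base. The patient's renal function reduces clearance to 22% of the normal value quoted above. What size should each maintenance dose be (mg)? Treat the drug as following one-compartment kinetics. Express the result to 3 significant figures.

Patient clearance = 0.22 × 13.20 = 2.904 L/h
D = CL × Css × τ / F / S = 2.904 × 23 × 4 / 0.74 / 0.73 = 494.6 mg

495 mg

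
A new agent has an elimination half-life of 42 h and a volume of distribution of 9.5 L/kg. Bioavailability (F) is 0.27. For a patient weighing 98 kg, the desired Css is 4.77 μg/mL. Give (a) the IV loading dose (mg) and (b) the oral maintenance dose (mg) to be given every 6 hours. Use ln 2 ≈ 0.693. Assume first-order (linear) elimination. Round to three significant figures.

Vd(total) = 98 kg × 9.5 L/kg = 931.0 L
LD = Vd × C = 931.0 × 4.77 = 4441 mg
CL = 0.693 × Vd / t½ = 0.693 × 931.0 / 42 = 15.36 L/h
D = CL × Css × τ / F = 15.36 × 4.77 × 6 / 0.27 = 1628 mg

(a) 4440 mg; (b) 1630 mg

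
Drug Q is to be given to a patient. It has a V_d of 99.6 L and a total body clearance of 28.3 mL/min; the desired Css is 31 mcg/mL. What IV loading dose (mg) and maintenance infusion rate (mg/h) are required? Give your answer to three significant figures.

(a) 3090 mg; (b) 52.6 mg/h

LD = Vd · C_target = 99.60 × 31 = 3088 mg
Convert clearance: 28.3 mL/min × 60 min/h ÷ 1000 mL/L = 1.698 L/h
Infusion rate = 1.698 L/h × 31 mg/L = 52.64 mg/h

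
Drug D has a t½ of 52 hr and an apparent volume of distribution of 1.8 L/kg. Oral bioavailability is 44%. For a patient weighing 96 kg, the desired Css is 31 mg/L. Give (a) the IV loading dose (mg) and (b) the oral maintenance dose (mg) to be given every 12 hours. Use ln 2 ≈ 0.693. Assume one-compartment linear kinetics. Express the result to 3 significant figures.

(a) 5360 mg; (b) 1950 mg

Total Vd = 1.8 × 96 = 172.8 L
LD = Vd × C = 172.8 × 31 = 5357 mg
CL = 0.693 × Vd / t½ = 0.693 × 172.8 / 52 = 2.303 L/h
D = CL × Css × τ / F = 2.303 × 31 × 12 / 0.44 = 1947 mg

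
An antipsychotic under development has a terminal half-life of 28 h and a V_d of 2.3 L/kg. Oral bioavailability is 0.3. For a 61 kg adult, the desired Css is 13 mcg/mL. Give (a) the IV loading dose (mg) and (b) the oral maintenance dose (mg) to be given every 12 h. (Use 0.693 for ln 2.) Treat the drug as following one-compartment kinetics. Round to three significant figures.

(a) 1820 mg; (b) 1810 mg

Vd(total) = 61 kg × 2.3 L/kg = 140.3 L
LD = Vd × C = 140.3 × 13 = 1824 mg
CL = 0.693 × Vd / t½ = 0.693 × 140.3 / 28 = 3.472 L/h
D = CL × Css × τ / F = 3.472 × 13 × 12 / 0.3 = 1805 mg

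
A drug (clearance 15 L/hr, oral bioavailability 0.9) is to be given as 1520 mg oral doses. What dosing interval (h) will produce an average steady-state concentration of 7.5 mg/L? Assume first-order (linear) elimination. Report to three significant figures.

F·D/τ = CL·Css → τ = F·D / (CL·Css).
τ = 0.9 × 1520 / (15 × 7.5) = 12.16 h

12.2 h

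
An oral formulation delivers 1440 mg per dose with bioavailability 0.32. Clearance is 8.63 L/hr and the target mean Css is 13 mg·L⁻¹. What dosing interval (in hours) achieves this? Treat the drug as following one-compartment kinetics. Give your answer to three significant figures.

4.11 h

F·D/τ = CL·Css → τ = F·D / (CL·Css).
τ = 0.32 × 1440 / (8.63 × 13) = 4.107 h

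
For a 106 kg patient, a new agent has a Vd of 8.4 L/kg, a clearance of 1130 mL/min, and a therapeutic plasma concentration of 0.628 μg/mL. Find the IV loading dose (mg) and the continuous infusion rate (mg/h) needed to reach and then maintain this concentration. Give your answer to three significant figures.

(a) 559 mg; (b) 42.6 mg/h

Total Vd = 8.4 × 106 = 890.4 L
Loading: fill Vd to C_target → 890.4 L × 0.628 mg/L = 559.2 mg
CL = 1130 mL/min × 60/1000 = 67.80 L/h
Infusion rate = 67.80 L/h × 0.628 mg/L = 42.58 mg/h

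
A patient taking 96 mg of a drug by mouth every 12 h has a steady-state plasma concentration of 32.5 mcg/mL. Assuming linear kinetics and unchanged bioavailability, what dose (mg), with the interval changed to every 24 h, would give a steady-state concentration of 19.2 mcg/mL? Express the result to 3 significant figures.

For first-order elimination, Css ∝ F·D/(CL·τ); F and CL are unchanged, so Css ∝ D/τ.
D₂ = D₁ × (Css,target / Css,current) × (τ₂/τ₁) = 96 × (19.2/32.5) × (24/12) = 113.4 mg

113 mg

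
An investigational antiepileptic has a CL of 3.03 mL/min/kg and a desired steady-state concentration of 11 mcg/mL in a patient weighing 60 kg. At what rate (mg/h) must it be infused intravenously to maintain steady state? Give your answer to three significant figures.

CL = 3.03 mL/min/kg × 60 kg = 181.8 mL/min = 181.8 × 60/1000 = 10.91 L/h
Infusion rate = CL · Css = 10.91 L/h × 11 mg/L = 120.0 mg/h

120 mg/h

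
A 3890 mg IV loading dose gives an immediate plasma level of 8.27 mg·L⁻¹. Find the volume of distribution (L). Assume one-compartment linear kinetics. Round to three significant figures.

Immediately after an IV bolus, C₀ = Dose / Vd, so Vd = Dose / C₀.
Vd = 3890 / 8.27 = 470.4 L

470 L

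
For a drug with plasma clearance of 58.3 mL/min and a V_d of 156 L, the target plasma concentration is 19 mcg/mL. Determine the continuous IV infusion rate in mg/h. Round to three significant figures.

66.5 mg/h

Convert clearance: 58.3 mL/min × 60 min/h ÷ 1000 mL/L = 3.498 L/h
R₀ = 3.498 × 19 = 66.46 mg/h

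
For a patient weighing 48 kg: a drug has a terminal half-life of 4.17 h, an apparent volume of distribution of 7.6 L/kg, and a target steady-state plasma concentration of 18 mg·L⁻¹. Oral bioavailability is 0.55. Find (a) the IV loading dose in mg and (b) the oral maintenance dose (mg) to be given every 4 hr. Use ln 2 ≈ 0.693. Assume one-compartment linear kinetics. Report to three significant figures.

Vd = 7.6 L/kg × 48 kg = 364.8 L
LD = Vd × C = 364.8 × 18 = 6566 mg
CL = 0.693 × Vd / t½ = 0.693 × 364.8 / 4.17 = 60.63 L/h
D = CL × Css × τ / F = 60.63 × 18 × 4 / 0.55 = 7937 mg

(a) 6570 mg; (b) 7940 mg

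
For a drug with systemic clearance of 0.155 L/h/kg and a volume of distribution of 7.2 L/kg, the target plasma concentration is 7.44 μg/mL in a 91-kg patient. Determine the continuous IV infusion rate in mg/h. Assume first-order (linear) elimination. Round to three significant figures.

105 mg/h

CL = 0.155 L/h/kg × 91 kg = 14.11 L/h
R₀ = 14.11 × 7.44 = 105.0 mg/h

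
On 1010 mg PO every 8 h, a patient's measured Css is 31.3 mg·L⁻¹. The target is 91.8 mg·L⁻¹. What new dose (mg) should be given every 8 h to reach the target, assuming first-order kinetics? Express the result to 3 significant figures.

With linear kinetics, Css is proportional to dose rate (D/τ) at fixed clearance.
D₂ = D₁ × (Css,target / Css,current) = 1010 × 91.8/31.3 = 2962 mg

2960 mg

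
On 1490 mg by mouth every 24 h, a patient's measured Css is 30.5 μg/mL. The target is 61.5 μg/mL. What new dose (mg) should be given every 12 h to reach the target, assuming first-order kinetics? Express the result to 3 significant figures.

1500 mg

For first-order elimination, Css ∝ F·D/(CL·τ); F and CL are unchanged, so Css ∝ D/τ.
D₂ = D₁ × (Css,target / Css,current) × (τ₂/τ₁) = 1490 × (61.5/30.5) × (12/24) = 1502 mg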